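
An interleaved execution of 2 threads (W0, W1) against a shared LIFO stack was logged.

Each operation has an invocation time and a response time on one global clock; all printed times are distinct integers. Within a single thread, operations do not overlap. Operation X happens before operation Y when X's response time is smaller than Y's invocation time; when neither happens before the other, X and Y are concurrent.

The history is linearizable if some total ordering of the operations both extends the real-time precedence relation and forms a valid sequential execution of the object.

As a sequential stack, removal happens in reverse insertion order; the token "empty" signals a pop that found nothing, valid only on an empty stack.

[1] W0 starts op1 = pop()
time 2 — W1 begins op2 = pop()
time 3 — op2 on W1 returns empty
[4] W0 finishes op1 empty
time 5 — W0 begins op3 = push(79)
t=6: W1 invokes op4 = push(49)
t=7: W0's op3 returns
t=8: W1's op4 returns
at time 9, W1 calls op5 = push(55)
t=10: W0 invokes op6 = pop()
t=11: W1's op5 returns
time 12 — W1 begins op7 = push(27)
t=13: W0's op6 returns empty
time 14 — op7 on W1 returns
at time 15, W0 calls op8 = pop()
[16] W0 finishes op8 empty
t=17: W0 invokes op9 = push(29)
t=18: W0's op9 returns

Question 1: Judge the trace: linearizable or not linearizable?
not linearizable

events 1..12 are fine; event 13 — the response of op6 at time 13 — makes the prefix non-linearizable
all 8 real-time-respecting orders fail — 6 completed LIFO stack operations, no legal replay
no escape via the 1 pending operation (op7): every completion choice fails
one such order, op1, op2, op3, op4, op5, op6 (pending dropped), breaks at step 6 where op6 pop() → empty is illegal
one such order, op1, op2, op3, op4, op6, op5 (pending dropped), breaks at step 5 where op6 pop() → empty is illegal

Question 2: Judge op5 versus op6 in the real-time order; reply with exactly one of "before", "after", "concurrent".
concurrent

op5 spans [9,11], op6 spans [10,13]
the intervals overlap in both directions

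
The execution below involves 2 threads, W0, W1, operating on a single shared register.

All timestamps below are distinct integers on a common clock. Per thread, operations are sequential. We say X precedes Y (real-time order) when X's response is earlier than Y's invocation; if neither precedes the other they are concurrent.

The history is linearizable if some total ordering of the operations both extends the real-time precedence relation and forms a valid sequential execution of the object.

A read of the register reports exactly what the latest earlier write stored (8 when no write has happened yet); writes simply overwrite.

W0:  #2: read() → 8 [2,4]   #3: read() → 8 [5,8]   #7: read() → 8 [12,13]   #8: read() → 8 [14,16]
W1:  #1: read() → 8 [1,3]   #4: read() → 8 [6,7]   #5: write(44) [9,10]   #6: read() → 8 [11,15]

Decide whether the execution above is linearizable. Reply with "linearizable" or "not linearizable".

already the first 13 events (up to #7's response at time 13) admit no linearization; the first 12 still do
checked exhaustively: 4 real-time-consistent orders of 6 completed operations, zero legal register replays
completion choices over the 1 pending operation (#6) were checked; none helps
one such order, #1, #2, #3, #4, #5, #7 (pending dropped), breaks at step 6 where #7 read() → 8 is illegal
one such order, #1, #2, #4, #3, #5, #7 (pending dropped), breaks at step 6 where #7 read() → 8 is illegal

not linearizable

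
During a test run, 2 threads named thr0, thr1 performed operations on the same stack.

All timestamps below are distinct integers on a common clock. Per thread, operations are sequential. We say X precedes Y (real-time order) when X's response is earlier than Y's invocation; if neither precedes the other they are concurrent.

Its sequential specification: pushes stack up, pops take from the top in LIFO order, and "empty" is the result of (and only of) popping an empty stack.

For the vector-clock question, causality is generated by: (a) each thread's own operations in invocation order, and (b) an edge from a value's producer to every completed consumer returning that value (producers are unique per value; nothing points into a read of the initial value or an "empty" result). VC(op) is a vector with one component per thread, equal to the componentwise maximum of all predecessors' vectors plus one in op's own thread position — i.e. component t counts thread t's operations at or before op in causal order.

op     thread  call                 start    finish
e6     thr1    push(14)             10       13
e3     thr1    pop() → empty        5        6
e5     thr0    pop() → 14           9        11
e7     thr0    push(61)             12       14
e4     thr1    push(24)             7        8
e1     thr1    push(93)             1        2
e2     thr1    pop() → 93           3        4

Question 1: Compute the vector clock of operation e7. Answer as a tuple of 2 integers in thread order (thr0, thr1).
Answer: (2, 5)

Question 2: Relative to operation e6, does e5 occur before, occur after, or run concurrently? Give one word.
Answer: concurrent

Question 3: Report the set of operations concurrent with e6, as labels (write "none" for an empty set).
Answer: e5, e7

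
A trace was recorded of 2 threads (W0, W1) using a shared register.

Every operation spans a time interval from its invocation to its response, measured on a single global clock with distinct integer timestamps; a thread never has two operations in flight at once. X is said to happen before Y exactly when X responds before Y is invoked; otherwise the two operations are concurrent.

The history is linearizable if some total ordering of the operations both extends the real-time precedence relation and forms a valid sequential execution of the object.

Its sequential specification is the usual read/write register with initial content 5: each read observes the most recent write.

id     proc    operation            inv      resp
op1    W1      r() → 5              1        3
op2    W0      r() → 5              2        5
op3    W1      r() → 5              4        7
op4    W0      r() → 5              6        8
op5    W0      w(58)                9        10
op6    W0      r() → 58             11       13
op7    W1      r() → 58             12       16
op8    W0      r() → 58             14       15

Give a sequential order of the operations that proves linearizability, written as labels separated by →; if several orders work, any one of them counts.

1. op1 r() → 5, leaving value 5
2. op2 r() → 5, leaving value 5
3. op3 r() → 5, leaving value 5
4. op4 r() → 5, leaving value 5
5. op5 w(58), leaving value 58
6. op6 r() → 58, leaving value 58
7. op7 r() → 58, leaving value 58
8. op8 r() → 58, leaving value 58

op1 → op2 → op3 → op4 → op5 → op6 → op7 → op8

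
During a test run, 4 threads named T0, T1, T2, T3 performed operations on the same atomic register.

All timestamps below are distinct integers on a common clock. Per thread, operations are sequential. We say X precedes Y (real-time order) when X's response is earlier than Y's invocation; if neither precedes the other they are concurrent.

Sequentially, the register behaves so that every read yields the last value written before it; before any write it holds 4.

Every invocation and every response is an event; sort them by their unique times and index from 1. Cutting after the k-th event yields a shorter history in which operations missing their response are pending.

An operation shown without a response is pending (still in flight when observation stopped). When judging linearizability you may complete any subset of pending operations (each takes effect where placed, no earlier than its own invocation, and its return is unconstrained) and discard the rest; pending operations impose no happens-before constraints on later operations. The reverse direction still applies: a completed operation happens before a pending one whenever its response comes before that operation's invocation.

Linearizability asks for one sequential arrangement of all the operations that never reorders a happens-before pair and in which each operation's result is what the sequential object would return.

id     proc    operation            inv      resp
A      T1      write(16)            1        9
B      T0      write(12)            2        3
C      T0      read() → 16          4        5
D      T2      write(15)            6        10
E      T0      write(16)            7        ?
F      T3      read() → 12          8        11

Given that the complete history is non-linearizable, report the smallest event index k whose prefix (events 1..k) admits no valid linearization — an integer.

11

events 1..10 are linearizable; a witness order is B, A, C, D:
1. B write(12), leaving value 12
2. A write(16), leaving value 16
3. C read() → 16, leaving value 16
4. D write(15), leaving value 15
adding event 11 (F responds at 11) leaves no legal real-time order
no completion choice of the 1 pending operation (E) rescues it — every subset was tried
sample order A, B, C, D, F (pending dropped) stalls at step 3 — C read() → 16 has no legal effect
sample order A, B, C, F, D (pending dropped) stalls at step 3 — C read() → 16 has no legal effect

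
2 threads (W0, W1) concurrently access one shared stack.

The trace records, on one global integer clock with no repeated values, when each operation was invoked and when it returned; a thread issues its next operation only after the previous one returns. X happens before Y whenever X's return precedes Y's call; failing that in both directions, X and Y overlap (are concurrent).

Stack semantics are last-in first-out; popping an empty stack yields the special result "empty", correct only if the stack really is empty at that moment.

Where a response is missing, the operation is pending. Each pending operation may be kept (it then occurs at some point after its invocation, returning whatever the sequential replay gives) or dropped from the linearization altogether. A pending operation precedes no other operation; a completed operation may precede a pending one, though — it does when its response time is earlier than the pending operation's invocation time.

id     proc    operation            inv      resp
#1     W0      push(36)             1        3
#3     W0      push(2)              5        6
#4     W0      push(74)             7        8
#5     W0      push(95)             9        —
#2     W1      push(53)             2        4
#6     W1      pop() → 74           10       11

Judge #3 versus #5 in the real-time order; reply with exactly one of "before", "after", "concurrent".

before

#3 spans [5,6], #5 spans [9,…)
resp(#3)=6 < inv(#5)=9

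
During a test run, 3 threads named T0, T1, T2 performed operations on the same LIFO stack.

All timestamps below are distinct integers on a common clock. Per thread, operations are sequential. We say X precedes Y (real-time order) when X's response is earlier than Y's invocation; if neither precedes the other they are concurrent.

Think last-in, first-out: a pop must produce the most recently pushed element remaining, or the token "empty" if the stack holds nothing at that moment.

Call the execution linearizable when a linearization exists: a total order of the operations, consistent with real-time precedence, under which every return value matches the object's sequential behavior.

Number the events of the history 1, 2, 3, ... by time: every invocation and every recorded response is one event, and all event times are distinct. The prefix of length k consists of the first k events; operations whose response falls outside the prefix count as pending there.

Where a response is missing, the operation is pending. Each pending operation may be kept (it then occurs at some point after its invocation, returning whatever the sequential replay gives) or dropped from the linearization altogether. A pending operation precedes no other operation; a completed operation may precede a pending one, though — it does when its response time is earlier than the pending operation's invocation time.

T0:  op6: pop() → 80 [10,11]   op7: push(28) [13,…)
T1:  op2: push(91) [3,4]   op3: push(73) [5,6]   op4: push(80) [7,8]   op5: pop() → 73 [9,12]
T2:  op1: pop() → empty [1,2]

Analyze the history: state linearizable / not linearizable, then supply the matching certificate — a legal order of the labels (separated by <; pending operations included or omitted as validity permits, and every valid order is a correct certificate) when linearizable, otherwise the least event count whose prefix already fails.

step 1: op1 pop() → empty — stack <>
step 2: op2 push(91) — stack <91>
step 3: op3 push(73) — stack <91,73>
step 4: op4 push(80) — stack <91,73,80>
step 5: op6 pop() → 80 — stack <91,73>
step 6: op5 pop() → 73 — stack <91>

linearizable — witness: op1 < op2 < op3 < op4 < op6 < op5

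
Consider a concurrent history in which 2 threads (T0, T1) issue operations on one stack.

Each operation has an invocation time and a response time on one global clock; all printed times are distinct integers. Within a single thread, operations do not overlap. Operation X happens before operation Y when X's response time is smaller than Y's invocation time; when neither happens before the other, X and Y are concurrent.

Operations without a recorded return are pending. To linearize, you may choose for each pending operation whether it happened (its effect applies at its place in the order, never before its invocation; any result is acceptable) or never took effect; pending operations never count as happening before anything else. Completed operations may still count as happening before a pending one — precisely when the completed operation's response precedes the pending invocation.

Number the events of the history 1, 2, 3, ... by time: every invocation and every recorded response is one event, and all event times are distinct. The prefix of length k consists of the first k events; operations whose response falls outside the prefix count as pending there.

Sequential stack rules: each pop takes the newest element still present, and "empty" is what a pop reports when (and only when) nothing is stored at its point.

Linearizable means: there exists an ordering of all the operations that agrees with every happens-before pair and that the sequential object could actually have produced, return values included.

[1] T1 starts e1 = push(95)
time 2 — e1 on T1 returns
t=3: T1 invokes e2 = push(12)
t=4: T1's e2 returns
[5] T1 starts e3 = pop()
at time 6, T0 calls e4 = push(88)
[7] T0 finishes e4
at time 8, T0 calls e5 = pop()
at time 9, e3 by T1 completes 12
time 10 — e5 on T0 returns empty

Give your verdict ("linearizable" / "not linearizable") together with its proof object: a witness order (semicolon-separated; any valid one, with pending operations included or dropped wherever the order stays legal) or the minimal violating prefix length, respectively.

not linearizable — minimal violating prefix: 10 events

cut after 9 events: linearizable; cut after 10 events (e5 responds, time 10): not linearizable
real-time-consistent orders of the 5 completed operations: 3 — all fail the stack replay
e.g. e1, e2, e3, e4, e5: illegal at step 5, since e5 pop() → empty cannot apply there
e.g. e1, e2, e4, e3, e5: illegal at step 4, since e3 pop() → 12 cannot apply there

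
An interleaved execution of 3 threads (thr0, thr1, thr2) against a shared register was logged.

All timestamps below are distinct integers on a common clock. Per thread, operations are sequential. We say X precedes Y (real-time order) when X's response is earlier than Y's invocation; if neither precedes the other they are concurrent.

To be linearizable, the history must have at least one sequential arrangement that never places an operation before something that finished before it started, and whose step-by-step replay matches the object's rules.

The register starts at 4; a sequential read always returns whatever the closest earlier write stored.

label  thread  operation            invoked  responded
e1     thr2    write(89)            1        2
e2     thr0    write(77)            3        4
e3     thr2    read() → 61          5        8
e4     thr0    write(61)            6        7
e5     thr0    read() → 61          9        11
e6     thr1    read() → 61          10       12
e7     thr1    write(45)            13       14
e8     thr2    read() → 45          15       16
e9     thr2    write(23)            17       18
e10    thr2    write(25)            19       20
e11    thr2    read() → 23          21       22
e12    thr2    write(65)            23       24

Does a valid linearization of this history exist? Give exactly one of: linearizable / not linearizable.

not linearizable

events 1..21 are fine; event 22 — the response of e11 at time 22 — makes the prefix non-linearizable
every one of the 4 real-time-consistent orders over 11 completed register ops fails the sequential spec
e.g. e1, e2, e3, e4, e5, e6, e7, e8, e9, e10, e11: illegal at step 3, since e3 read() → 61 cannot apply there
e.g. e1, e2, e3, e4, e6, e5, e7, e8, e9, e10, e11: illegal at step 3, since e3 read() → 61 cannot apply there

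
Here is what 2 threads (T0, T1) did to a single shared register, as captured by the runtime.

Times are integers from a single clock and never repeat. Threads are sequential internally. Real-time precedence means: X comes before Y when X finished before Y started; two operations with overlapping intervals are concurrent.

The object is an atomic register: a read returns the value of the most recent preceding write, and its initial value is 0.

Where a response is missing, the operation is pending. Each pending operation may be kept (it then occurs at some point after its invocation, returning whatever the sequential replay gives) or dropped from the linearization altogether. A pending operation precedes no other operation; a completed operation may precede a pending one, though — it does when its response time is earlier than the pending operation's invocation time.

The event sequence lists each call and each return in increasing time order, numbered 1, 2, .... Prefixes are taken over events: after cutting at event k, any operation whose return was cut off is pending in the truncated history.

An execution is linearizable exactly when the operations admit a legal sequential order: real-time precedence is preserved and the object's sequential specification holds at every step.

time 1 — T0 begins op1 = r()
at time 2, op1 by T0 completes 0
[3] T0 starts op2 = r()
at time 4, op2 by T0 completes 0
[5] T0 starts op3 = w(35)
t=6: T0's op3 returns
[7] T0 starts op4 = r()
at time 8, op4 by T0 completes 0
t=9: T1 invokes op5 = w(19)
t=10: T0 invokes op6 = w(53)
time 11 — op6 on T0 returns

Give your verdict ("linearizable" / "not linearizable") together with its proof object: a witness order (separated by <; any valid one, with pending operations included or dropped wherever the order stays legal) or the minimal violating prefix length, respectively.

already the first 8 events (up to op4's response at time 8) admit no linearization; the first 7 still do
a single order respects real time; the 4 completed register operations fail replay along it
take op1, op2, op3, op4: step 4 already fails, because op4 r() → 0 cannot occur there

not linearizable — minimal violating prefix: 8 events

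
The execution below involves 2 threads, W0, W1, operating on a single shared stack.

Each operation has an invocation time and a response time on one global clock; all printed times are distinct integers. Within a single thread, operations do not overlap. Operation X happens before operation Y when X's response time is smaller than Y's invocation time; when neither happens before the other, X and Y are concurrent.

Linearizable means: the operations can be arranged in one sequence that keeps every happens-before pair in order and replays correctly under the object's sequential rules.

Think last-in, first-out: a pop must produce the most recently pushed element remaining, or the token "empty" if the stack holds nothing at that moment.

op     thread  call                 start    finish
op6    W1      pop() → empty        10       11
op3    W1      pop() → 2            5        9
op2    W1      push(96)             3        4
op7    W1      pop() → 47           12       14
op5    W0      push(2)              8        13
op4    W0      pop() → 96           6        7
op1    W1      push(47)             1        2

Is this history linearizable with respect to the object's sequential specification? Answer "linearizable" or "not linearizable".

not linearizable

the violation lands at event 11, op6's response at time 11: events 1..10 linearize, events 1..11 do not
every one of the 2 real-time-consistent orders over 5 completed stack ops fails the sequential spec
no completion choice of the 1 pending operation (op5) rescues it — every subset was tried
e.g. op1, op2, op3, op4, op6 (pending dropped): illegal at step 3, since op3 pop() → 2 cannot apply there
e.g. op1, op2, op4, op3, op6 (pending dropped): illegal at step 4, since op3 pop() → 2 cannot apply there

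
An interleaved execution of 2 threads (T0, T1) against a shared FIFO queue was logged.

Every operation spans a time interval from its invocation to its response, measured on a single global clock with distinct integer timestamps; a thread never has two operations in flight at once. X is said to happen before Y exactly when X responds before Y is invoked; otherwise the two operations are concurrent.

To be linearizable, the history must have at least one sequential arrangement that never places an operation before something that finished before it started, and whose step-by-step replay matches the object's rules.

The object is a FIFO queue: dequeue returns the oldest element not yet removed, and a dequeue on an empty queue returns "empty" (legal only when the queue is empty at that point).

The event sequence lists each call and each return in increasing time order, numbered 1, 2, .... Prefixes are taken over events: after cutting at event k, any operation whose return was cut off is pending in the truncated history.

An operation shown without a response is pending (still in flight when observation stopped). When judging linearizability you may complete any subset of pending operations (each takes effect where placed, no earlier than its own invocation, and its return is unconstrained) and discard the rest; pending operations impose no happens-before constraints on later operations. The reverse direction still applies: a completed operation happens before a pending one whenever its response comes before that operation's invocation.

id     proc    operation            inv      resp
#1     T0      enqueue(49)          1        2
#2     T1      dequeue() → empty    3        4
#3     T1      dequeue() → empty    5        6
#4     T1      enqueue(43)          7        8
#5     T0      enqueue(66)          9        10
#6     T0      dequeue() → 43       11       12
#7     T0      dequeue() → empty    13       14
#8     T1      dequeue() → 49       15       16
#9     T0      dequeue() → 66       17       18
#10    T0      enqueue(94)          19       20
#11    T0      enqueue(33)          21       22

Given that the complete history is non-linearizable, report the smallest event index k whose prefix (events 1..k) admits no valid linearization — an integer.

events 1..3 are linearizable; a witness order is #1:
step 1: #1 enqueue(49) — queue <49>
include event 4 — #2 responding at 4 — and every candidate order breaks
sample order #1, #2 stalls at step 2 — #2 dequeue() → empty has no legal effect

4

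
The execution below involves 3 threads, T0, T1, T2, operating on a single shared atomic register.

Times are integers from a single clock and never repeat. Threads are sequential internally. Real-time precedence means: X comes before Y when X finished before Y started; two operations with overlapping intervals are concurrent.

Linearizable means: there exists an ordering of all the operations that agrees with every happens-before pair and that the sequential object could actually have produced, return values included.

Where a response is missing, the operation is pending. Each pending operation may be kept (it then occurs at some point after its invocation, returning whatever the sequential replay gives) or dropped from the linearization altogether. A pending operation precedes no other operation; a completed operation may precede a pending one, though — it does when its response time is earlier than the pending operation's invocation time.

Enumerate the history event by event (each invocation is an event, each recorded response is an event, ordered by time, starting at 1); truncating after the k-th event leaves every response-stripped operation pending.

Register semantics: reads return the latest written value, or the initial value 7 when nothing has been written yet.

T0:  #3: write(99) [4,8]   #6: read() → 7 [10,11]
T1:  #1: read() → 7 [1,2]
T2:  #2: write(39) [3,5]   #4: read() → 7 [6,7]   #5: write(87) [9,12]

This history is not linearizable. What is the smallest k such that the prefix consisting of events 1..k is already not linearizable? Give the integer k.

7

events 1..6 are linearizable; a witness order is #1, #2:
1. #1 read() → 7, leaving value 7
2. #2 write(39), leaving value 39
once event 7 joins (#4's response, time 7), exhaustive search finds no witness
no escape via the 1 pending operation (#3): every completion choice fails
for example #1, #2, #4 (pending dropped) fails at step 3: #4 read() → 7 is not legal there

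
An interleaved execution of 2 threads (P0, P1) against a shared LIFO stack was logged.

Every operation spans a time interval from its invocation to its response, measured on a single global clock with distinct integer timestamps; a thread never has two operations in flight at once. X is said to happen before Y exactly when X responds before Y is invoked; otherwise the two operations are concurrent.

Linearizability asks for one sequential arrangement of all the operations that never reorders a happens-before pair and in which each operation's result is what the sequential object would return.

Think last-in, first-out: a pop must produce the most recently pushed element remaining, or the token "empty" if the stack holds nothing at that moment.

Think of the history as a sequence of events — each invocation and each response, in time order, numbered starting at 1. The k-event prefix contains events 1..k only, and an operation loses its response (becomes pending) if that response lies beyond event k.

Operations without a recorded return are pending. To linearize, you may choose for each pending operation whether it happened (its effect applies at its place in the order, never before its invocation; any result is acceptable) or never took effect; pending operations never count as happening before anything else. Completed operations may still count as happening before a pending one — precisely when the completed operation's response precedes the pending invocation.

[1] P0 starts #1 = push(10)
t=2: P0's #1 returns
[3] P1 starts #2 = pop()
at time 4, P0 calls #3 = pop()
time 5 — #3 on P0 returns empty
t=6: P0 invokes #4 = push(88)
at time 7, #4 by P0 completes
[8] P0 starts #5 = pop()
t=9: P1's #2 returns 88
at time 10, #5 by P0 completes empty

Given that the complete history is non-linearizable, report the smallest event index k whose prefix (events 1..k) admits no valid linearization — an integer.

9

events 1..8 are still linearizable — one witness is #1, #2, #3, #4:
step 1: #1 push(10) — stack <10>
step 2: #2 pop() (pending, included) — stack <>
step 3: #3 pop() → empty — stack <>
step 4: #4 push(88) — stack <88>
include event 9 — #2 responding at 9 — and every candidate order breaks
include/drop combinations of the 1 pending operation (#5) were all tried; none helps
for example #1, #2, #3, #4 (pending dropped) fails at step 2: #2 pop() → 88 is not legal there
for example #1, #3, #2, #4 (pending dropped) fails at step 2: #3 pop() → empty is not legal there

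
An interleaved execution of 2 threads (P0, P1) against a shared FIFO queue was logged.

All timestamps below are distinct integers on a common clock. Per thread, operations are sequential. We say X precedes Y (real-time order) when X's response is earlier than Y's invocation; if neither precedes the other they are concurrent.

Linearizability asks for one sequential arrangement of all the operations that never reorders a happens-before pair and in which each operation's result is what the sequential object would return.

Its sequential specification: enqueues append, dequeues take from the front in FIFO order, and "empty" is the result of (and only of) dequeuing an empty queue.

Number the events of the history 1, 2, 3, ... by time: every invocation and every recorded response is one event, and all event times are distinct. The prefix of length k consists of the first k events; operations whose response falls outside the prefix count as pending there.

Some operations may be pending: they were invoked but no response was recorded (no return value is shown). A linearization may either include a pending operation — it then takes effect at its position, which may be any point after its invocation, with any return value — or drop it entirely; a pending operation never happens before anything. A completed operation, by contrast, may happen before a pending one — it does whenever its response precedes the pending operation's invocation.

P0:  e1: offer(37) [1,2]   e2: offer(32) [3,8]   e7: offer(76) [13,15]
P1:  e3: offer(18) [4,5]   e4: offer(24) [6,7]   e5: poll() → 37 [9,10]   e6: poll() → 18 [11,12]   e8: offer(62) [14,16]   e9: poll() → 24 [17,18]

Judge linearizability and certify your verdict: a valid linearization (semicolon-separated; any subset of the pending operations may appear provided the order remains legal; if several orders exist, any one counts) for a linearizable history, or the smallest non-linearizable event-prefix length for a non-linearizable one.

linearizable — witness: e1; e3; e4; e2; e5; e6; e7; e8; e9

1. e1 offer(37), leaving queue <37>
2. e3 offer(18), leaving queue <37,18>
3. e4 offer(24), leaving queue <37,18,24>
4. e2 offer(32), leaving queue <37,18,24,32>
5. e5 poll() → 37, leaving queue <18,24,32>
6. e6 poll() → 18, leaving queue <24,32>
7. e7 offer(76), leaving queue <24,32,76>
8. e8 offer(62), leaving queue <24,32,76,62>
9. e9 poll() → 24, leaving queue <32,76,62>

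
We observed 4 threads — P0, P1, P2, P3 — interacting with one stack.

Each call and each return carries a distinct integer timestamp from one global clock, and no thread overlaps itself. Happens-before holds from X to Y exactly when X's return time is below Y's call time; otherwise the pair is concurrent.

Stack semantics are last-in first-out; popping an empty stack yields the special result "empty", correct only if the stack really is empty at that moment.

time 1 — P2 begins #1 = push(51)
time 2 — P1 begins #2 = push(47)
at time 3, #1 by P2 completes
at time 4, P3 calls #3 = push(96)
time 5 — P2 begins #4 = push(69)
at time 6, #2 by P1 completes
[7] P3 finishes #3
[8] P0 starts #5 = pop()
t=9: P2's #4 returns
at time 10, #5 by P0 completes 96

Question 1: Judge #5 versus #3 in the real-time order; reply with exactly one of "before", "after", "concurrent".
Answer: after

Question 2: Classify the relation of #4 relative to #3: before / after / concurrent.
Answer: concurrent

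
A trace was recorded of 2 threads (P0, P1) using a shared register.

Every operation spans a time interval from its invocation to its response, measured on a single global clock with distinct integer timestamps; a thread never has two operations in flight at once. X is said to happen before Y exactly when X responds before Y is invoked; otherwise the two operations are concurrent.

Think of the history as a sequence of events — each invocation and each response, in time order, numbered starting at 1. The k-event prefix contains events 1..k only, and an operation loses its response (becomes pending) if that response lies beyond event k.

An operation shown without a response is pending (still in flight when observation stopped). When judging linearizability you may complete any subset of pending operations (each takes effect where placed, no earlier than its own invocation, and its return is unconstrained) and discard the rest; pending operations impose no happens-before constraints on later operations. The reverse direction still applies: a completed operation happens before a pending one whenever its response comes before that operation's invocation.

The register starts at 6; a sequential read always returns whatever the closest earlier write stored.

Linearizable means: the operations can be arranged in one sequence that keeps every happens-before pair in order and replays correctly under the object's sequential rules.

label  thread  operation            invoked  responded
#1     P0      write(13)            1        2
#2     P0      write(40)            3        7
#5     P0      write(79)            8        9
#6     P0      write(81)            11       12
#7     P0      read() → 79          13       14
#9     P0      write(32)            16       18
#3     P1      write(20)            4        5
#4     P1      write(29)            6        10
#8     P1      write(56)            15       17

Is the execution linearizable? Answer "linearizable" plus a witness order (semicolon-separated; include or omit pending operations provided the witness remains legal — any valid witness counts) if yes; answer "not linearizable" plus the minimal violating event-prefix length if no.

cut after 13 events: linearizable; cut after 14 events (#7 responds, time 14): not linearizable
real-time-consistent orders of the 7 completed operations: 5 — all fail the register replay
sample order #1, #2, #3, #4, #5, #6, #7 stalls at step 7 — #7 read() → 79 has no legal effect
sample order #1, #2, #3, #5, #4, #6, #7 stalls at step 7 — #7 read() → 79 has no legal effect

not linearizable — minimal violating prefix: 14 events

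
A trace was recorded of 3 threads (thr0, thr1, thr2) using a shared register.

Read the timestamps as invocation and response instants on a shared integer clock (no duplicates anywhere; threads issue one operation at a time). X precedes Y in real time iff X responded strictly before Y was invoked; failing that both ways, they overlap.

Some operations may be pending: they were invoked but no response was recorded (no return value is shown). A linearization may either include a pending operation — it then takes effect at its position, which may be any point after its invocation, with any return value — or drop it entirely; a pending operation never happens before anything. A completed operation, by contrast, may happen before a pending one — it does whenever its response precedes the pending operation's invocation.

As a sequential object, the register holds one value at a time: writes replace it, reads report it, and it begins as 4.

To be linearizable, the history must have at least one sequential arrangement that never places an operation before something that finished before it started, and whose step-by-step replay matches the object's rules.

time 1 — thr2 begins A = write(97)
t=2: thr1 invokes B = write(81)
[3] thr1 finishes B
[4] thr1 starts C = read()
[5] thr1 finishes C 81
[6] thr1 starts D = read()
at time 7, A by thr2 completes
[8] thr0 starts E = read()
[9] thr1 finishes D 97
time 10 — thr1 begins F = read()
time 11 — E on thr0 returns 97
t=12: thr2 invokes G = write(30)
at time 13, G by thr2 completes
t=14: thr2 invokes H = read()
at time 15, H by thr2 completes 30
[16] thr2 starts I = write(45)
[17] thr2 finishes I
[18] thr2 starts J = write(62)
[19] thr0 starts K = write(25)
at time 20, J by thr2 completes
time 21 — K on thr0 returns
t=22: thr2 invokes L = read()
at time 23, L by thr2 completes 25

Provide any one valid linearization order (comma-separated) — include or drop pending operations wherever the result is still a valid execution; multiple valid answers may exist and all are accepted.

step 1: B write(81) — value 81
step 2: C read() → 81 — value 81
step 3: A write(97) — value 97
step 4: D read() → 97 — value 97
step 5: E read() → 97 — value 97
step 6: F read() (pending, included) — value 97
step 7: G write(30) — value 30
step 8: H read() → 30 — value 30
step 9: I write(45) — value 45
step 10: J write(62) — value 62
step 11: K write(25) — value 25
step 12: L read() → 25 — value 25

B, C, A, D, E, F, G, H, I, J, K, L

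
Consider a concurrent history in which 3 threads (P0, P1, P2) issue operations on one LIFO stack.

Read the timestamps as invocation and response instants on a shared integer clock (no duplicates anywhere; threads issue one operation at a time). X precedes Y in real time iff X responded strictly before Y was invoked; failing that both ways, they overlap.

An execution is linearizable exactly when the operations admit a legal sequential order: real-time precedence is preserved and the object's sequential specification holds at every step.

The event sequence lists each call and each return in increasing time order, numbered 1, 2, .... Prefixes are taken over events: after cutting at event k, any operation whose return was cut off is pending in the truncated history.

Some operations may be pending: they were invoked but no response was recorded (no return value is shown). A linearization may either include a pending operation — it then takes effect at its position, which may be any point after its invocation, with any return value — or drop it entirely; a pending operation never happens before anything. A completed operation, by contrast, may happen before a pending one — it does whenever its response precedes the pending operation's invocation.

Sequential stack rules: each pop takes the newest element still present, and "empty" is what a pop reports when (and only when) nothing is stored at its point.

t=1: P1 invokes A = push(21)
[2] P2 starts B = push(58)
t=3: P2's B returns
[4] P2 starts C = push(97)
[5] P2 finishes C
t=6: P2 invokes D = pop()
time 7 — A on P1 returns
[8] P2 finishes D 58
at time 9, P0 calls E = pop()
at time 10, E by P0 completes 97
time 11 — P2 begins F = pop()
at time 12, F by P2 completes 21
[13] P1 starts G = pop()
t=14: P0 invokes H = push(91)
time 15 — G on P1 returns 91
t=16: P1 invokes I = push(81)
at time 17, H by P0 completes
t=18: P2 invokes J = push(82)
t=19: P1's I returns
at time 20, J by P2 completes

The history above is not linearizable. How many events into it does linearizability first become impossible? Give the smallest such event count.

one valid order for events 1..7 is A, B, C:
after step 1 (A push(21)): stack <21>
after step 2 (B push(58)): stack <21,58>
after step 3 (C push(97)): stack <21,58,97>
with event 8 included (D responding at time 8), all real-time-consistent orders fail
sample order A, B, C, D stalls at step 4 — D pop() → 58 has no legal effect
sample order B, A, C, D stalls at step 4 — D pop() → 58 has no legal effect

8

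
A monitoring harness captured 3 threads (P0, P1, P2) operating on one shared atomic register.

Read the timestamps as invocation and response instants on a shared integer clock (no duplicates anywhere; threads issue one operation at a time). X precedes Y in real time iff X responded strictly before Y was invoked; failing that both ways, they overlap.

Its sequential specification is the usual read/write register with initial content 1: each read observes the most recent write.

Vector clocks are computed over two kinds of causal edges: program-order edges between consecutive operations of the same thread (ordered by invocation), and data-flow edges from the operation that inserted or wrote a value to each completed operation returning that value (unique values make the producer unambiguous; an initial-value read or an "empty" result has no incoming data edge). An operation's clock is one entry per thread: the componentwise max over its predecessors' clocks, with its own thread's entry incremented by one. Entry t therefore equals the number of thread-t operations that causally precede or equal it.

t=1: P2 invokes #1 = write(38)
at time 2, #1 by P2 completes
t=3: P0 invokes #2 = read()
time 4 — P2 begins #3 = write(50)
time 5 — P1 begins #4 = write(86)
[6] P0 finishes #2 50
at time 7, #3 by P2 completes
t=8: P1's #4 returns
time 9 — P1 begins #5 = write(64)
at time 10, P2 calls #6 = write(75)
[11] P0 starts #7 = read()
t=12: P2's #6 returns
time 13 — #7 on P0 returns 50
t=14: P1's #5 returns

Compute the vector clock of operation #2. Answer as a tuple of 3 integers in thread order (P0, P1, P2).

(1, 0, 2)

no predecessors for #1 (invoked 1): P2 increments from zero → (0, 0, 1)
no predecessors for #4 (invoked 5): P1 increments from zero → (0, 1, 0)
VC(#3, invoked at 4): max of VC(#1)=(0, 0, 1), then +1 on thread P2 → (0, 0, 2)
VC(#5, invoked at 9): max of VC(#4)=(0, 1, 0), then +1 on thread P1 → (0, 2, 0)
VC(#6, invoked at 10): max of VC(#3)=(0, 0, 2), then +1 on thread P2 → (0, 0, 3)
VC(#2, invoked at 3): max of VC(#3)=(0, 0, 2), then +1 on thread P0 → (1, 0, 2)
VC(#7, invoked at 11): max of VC(#2)=(1, 0, 2), VC(#3)=(0, 0, 2), then +1 on thread P0 → (2, 0, 2)
target: VC(#2) = (1, 0, 2)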